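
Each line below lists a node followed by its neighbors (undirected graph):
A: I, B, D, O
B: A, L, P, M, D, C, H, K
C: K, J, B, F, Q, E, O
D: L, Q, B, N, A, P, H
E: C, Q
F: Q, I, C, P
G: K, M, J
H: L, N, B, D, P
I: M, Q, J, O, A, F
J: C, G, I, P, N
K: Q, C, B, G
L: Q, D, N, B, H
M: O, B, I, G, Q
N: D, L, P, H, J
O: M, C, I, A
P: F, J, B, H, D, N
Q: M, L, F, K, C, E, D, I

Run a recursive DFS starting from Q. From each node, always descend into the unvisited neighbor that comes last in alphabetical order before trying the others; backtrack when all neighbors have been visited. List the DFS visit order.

Q → M → O → I → J → P → N → L → H → D → B → K → G → C → F → E → A

Visit Q
Q → M
M → O
O → I
I → J
J → P
P → N
N → L
L → H
H → D
D → B
B → K
K → G
K → C
C → F
C → E
B → A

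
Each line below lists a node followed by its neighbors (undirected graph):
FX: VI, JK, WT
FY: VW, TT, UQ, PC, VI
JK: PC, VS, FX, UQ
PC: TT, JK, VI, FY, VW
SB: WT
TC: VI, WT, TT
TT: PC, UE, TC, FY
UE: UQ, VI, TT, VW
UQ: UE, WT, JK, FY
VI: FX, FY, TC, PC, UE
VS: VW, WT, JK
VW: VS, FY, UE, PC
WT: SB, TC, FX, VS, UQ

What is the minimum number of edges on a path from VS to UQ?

2

Level 0: VS
Level 1: JK, VW, WT
Level 2: FX, FY, PC, SB, TC, UE, UQ
Level 3: TT, VI
UQ first appears at level 2.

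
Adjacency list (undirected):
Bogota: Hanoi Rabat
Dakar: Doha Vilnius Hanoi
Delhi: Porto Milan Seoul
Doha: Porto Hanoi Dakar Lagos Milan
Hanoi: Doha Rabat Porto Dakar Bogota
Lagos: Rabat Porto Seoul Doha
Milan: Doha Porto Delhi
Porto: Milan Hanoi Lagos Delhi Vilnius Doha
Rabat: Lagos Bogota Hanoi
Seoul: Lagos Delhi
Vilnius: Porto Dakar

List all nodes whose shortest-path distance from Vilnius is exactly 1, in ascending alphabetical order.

Dakar, Porto

Level 0: Vilnius
Level 1: Dakar, Porto
Level 2: Delhi, Doha, Hanoi, Lagos, Milan
Level 3: Bogota, Rabat, Seoul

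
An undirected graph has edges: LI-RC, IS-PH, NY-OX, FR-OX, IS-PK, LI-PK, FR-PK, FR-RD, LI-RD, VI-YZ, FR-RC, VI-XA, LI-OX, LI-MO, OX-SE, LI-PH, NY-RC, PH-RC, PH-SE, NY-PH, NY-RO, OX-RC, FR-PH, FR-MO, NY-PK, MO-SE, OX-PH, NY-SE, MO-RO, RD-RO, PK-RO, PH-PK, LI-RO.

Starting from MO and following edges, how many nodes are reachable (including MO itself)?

BFS from MO visits: MO, FR, LI, RO, SE, OX, PH, PK, RC, RD, NY, IS
Reachable nodes: 12 of 15 total.

12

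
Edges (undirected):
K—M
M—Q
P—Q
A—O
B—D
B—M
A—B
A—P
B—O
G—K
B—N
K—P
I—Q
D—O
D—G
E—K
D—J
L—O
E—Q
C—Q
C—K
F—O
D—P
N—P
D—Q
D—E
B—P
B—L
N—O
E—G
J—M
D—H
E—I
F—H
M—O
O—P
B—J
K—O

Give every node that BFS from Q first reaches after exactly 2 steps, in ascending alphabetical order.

A, B, G, H, J, K, N, O

Level 0: Q
Level 1: C, D, E, I, M, P
Level 2: A, B, G, H, J, K, N, O
Level 3: F, L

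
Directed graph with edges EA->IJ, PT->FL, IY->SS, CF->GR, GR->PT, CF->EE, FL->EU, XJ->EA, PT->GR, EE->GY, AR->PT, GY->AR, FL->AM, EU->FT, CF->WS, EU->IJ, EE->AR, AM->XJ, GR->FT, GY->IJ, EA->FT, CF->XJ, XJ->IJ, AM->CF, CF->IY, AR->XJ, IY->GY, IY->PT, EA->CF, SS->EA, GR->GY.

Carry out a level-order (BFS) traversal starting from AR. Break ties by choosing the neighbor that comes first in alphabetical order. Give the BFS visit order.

AR, PT, XJ, FL, GR, EA, IJ, AM, EU, FT, GY, CF, EE, IY, WS, SS

Visit AR; enqueue PT, XJ → queue [PT, XJ]
Visit PT; enqueue FL, GR → queue [XJ, FL, GR]
Visit XJ; enqueue EA, IJ → queue [FL, GR, EA, IJ]
Visit FL; enqueue AM, EU → queue [GR, EA, IJ, AM, EU]
Visit GR; enqueue FT, GY → queue [EA, IJ, AM, EU, FT, GY]
Visit EA; enqueue CF → queue [IJ, AM, EU, FT, GY, CF]
Visit IJ → queue [AM, EU, FT, GY, CF]
Visit AM → queue [EU, FT, GY, CF]
Visit EU → queue [FT, GY, CF]
Visit FT → queue [GY, CF]
Visit GY → queue [CF]
Visit CF; enqueue EE, IY, WS → queue [EE, IY, WS]
Visit EE → queue [IY, WS]
Visit IY; enqueue SS → queue [WS, SS]
Visit WS → queue [SS]
Visit SS → queue []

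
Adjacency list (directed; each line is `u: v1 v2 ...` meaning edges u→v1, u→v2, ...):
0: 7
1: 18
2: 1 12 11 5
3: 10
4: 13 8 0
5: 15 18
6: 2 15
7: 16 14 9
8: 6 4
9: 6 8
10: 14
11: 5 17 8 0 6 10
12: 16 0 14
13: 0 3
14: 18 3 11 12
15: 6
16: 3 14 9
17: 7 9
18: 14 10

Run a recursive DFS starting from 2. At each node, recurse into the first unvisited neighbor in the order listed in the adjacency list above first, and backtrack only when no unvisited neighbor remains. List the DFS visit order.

Visit 2
2 → 1
1 → 18
18 → 14
14 → 3
3 → 10
14 → 11
11 → 5
5 → 15
15 → 6
11 → 17
17 → 7
7 → 16
16 → 9
9 → 8
8 → 4
4 → 13
13 → 0
14 → 12

2 → 1 → 18 → 14 → 3 → 10 → 11 → 5 → 15 → 6 → 17 → 7 → 16 → 9 → 8 → 4 → 13 → 0 → 12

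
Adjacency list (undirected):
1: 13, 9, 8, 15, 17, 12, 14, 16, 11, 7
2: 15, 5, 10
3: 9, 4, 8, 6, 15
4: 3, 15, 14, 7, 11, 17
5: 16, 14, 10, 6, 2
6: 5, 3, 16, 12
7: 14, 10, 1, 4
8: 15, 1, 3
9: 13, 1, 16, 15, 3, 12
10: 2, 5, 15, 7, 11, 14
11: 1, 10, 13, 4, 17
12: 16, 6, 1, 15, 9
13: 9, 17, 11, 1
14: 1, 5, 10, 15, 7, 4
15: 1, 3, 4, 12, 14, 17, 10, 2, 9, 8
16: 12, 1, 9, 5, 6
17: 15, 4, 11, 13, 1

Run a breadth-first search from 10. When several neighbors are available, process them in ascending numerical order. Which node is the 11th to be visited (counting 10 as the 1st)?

Visit 10; enqueue 2, 5, 7, 11, 14, 15 → queue [2, 5, 7, 11, 14, 15]
Visit 2 → queue [5, 7, 11, 14, 15]
Visit 5; enqueue 6, 16 → queue [7, 11, 14, 15, 6, 16]
Visit 7; enqueue 1, 4 → queue [11, 14, 15, 6, 16, 1, 4]
Visit 11; enqueue 13, 17 → queue [14, 15, 6, 16, 1, 4, 13, 17]
Visit 14 → queue [15, 6, 16, 1, 4, 13, 17]
Visit 15; enqueue 3, 8, 9, 12 → queue [6, 16, 1, 4, 13, 17, 3, 8, 9, 12]
Visit 6 → queue [16, 1, 4, 13, 17, 3, 8, 9, 12]
Visit 16 → queue [1, 4, 13, 17, 3, 8, 9, 12]
Visit 1 → queue [4, 13, 17, 3, 8, 9, 12]
Visit 4 → queue [13, 17, 3, 8, 9, 12]
Visit 13 → queue [17, 3, 8, 9, 12]
Visit 17 → queue [3, 8, 9, 12]
Visit 3 → queue [8, 9, 12]
Visit 8 → queue [9, 12]
Visit 9 → queue [12]
Visit 12 → queue []

Visit order: 10, 2, 5, 7, 11, 14, 15, 6, 16, 1, 4, 13, 17, 3, 8, 9, 12

4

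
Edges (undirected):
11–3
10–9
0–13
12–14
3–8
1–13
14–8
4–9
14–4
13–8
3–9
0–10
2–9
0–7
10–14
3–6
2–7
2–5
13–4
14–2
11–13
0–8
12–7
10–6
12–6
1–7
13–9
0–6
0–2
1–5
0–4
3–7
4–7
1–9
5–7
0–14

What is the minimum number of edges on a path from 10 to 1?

Level 0: 10
Level 1: 0, 6, 9, 14
Level 2: 1, 2, 3, 4, 7, 8, 12, 13
Level 3: 5, 11
1 first appears at level 2.

2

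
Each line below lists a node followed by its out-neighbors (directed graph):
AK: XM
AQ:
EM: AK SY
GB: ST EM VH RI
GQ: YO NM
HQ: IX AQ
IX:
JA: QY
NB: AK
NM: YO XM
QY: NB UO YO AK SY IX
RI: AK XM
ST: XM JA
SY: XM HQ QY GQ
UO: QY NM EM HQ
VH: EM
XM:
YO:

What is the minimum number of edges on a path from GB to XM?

2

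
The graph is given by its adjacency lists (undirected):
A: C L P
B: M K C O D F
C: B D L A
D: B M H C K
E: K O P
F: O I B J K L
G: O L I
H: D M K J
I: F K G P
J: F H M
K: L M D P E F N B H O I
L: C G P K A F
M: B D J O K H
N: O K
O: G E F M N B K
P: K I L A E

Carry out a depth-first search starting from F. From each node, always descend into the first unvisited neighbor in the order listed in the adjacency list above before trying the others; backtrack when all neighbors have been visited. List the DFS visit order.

Visit F
F → O
O → G
G → L
L → C
C → B
B → M
M → D
D → H
H → K
K → P
P → I
P → A
P → E
K → N
H → J

F O G L C B M D H K P I A E N J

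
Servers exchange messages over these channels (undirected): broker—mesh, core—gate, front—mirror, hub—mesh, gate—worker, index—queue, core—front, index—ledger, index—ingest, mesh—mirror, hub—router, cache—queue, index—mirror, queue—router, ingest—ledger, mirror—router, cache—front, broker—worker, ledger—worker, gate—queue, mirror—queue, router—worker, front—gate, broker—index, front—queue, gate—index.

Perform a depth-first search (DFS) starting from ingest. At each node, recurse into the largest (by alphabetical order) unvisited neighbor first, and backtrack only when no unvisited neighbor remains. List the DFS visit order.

Visit ingest
ingest → ledger
ledger → worker
worker → router
router → queue
queue → mirror
mirror → mesh
mesh → hub
mesh → broker
broker → index
index → gate
gate → front
front → core
front → cache

ingest → ledger → worker → router → queue → mirror → mesh → hub → broker → index → gate → front → core → cache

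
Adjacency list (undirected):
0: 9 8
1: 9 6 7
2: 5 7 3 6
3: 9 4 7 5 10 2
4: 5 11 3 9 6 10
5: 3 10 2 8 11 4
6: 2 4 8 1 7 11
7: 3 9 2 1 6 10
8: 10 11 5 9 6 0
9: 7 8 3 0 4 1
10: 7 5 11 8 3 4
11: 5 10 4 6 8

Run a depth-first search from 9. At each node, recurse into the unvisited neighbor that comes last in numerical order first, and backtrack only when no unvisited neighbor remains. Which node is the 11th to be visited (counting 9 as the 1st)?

Visit 9
9 → 8
8 → 11
11 → 10
10 → 7
7 → 6
6 → 4
4 → 5
5 → 3
3 → 2
6 → 1
8 → 0

Visit order: 9, 8, 11, 10, 7, 6, 4, 5, 3, 2, 1, 0

1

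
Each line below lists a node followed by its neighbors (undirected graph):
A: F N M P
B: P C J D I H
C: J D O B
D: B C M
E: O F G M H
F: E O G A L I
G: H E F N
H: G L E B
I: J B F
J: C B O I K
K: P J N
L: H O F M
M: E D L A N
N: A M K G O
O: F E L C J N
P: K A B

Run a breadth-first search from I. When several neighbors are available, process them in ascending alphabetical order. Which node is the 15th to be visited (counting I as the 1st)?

M

Visit I; enqueue B, F, J → queue [B, F, J]
Visit B; enqueue C, D, H, P → queue [F, J, C, D, H, P]
Visit F; enqueue A, E, G, L, O → queue [J, C, D, H, P, A, E, G, L, O]
Visit J; enqueue K → queue [C, D, H, P, A, E, G, L, O, K]
Visit C → queue [D, H, P, A, E, G, L, O, K]
Visit D; enqueue M → queue [H, P, A, E, G, L, O, K, M]
Visit H → queue [P, A, E, G, L, O, K, M]
Visit P → queue [A, E, G, L, O, K, M]
Visit A; enqueue N → queue [E, G, L, O, K, M, N]
Visit E → queue [G, L, O, K, M, N]
Visit G → queue [L, O, K, M, N]
Visit L → queue [O, K, M, N]
Visit O → queue [K, M, N]
Visit K → queue [M, N]
Visit M → queue [N]
Visit N → queue []

Visit order: I, B, F, J, C, D, H, P, A, E, G, L, O, K, M, N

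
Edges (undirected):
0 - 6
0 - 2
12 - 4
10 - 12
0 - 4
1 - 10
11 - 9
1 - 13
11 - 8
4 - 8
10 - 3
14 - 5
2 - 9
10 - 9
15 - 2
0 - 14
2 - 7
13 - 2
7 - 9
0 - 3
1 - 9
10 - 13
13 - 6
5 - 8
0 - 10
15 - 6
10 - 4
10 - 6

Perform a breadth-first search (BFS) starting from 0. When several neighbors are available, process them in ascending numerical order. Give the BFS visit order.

Visit 0; enqueue 2, 3, 4, 6, 10, 14 → queue [2, 3, 4, 6, 10, 14]
Visit 2; enqueue 7, 9, 13, 15 → queue [3, 4, 6, 10, 14, 7, 9, 13, 15]
Visit 3 → queue [4, 6, 10, 14, 7, 9, 13, 15]
Visit 4; enqueue 8, 12 → queue [6, 10, 14, 7, 9, 13, 15, 8, 12]
Visit 6 → queue [10, 14, 7, 9, 13, 15, 8, 12]
Visit 10; enqueue 1 → queue [14, 7, 9, 13, 15, 8, 12, 1]
Visit 14; enqueue 5 → queue [7, 9, 13, 15, 8, 12, 1, 5]
Visit 7 → queue [9, 13, 15, 8, 12, 1, 5]
Visit 9; enqueue 11 → queue [13, 15, 8, 12, 1, 5, 11]
Visit 13 → queue [15, 8, 12, 1, 5, 11]
Visit 15 → queue [8, 12, 1, 5, 11]
Visit 8 → queue [12, 1, 5, 11]
Visit 12 → queue [1, 5, 11]
Visit 1 → queue [5, 11]
Visit 5 → queue [11]
Visit 11 → queue []

0, 2, 3, 4, 6, 10, 14, 7, 9, 13, 15, 8, 12, 1, 5, 11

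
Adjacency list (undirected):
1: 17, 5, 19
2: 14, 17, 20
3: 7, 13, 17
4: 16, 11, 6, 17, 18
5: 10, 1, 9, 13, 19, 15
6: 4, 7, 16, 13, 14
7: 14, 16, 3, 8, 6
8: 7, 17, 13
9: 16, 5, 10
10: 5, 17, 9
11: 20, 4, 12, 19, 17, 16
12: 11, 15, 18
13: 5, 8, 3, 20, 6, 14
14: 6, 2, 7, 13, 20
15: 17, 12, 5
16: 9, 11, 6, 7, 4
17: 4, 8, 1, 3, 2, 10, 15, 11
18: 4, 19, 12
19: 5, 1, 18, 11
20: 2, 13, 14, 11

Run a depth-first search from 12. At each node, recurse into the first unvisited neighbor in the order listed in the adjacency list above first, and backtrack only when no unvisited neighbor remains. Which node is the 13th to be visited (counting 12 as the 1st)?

8

Visit 12
12 → 11
11 → 20
20 → 2
2 → 14
14 → 6
6 → 4
4 → 16
16 → 9
9 → 5
5 → 10
10 → 17
17 → 8
8 → 7
7 → 3
3 → 13
17 → 1
1 → 19
19 → 18
17 → 15

Visit order: 12, 11, 20, 2, 14, 6, 4, 16, 9, 5, 10, 17, 8, 7, 3, 13, 1, 19, 18, 15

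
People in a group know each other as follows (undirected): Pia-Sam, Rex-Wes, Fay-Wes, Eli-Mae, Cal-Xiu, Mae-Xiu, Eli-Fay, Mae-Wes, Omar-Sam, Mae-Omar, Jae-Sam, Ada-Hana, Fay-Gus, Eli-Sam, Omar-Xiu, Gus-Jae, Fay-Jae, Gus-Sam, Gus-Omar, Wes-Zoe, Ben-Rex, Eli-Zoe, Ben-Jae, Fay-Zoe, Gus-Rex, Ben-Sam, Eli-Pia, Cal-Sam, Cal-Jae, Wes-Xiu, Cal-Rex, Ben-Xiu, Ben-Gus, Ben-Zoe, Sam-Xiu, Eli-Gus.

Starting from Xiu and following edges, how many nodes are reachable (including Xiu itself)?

BFS from Xiu visits: Xiu, Wes, Sam, Omar, Mae, Cal, Ben, Zoe, Rex, Fay, Pia, Jae, Gus, Eli
Reachable nodes: 14 of 16 total.

14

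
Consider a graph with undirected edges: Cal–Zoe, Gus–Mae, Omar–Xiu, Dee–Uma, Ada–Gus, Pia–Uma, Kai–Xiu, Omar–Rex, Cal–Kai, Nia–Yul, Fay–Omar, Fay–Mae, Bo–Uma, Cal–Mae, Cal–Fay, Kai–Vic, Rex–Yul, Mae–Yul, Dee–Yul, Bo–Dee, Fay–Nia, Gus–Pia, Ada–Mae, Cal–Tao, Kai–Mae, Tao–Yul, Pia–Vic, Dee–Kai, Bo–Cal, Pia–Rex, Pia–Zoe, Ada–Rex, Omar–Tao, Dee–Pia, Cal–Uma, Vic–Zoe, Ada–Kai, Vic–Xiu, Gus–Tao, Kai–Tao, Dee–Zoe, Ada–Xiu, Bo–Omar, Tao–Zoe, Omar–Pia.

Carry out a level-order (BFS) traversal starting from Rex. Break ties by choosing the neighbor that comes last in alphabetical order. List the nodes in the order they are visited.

Visit Rex; enqueue Yul, Pia, Omar, Ada → queue [Yul, Pia, Omar, Ada]
Visit Yul; enqueue Tao, Nia, Mae, Dee → queue [Pia, Omar, Ada, Tao, Nia, Mae, Dee]
Visit Pia; enqueue Zoe, Vic, Uma, Gus → queue [Omar, Ada, Tao, Nia, Mae, Dee, Zoe, Vic, Uma, Gus]
Visit Omar; enqueue Xiu, Fay, Bo → queue [Ada, Tao, Nia, Mae, Dee, Zoe, Vic, Uma, Gus, Xiu, Fay, Bo]
Visit Ada; enqueue Kai → queue [Tao, Nia, Mae, Dee, Zoe, Vic, Uma, Gus, Xiu, Fay, Bo, Kai]
Visit Tao; enqueue Cal → queue [Nia, Mae, Dee, Zoe, Vic, Uma, Gus, Xiu, Fay, Bo, Kai, Cal]
Visit Nia → queue [Mae, Dee, Zoe, Vic, Uma, Gus, Xiu, Fay, Bo, Kai, Cal]
Visit Mae → queue [Dee, Zoe, Vic, Uma, Gus, Xiu, Fay, Bo, Kai, Cal]
Visit Dee → queue [Zoe, Vic, Uma, Gus, Xiu, Fay, Bo, Kai, Cal]
Visit Zoe → queue [Vic, Uma, Gus, Xiu, Fay, Bo, Kai, Cal]
Visit Vic → queue [Uma, Gus, Xiu, Fay, Bo, Kai, Cal]
Visit Uma → queue [Gus, Xiu, Fay, Bo, Kai, Cal]
Visit Gus → queue [Xiu, Fay, Bo, Kai, Cal]
Visit Xiu → queue [Fay, Bo, Kai, Cal]
Visit Fay → queue [Bo, Kai, Cal]
Visit Bo → queue [Kai, Cal]
Visit Kai → queue [Cal]
Visit Cal → queue []

Rex, Yul, Pia, Omar, Ada, Tao, Nia, Mae, Dee, Zoe, Vic, Uma, Gus, Xiu, Fay, Bo, Kai, Cal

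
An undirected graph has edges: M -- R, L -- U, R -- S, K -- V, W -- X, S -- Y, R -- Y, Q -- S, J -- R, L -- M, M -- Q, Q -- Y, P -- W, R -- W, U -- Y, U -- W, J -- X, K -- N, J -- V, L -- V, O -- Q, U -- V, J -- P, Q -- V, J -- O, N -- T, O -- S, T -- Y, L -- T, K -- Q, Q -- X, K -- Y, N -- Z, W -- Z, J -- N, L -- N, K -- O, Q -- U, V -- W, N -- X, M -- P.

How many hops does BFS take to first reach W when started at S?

2

Level 0: S
Level 1: O, Q, R, Y
Level 2: J, K, M, T, U, V, W, X
Level 3: L, N, P, Z
W first appears at level 2.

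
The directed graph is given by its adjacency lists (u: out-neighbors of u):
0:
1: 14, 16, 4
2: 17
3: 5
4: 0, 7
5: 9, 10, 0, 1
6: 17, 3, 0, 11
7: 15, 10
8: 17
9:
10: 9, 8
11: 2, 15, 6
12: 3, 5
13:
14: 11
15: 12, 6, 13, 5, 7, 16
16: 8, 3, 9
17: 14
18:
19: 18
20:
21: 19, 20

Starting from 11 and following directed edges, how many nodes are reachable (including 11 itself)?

BFS from 11 visits: 11, 2, 6, 15, 17, 0, 3, 5, 7, 12, 13, 16, 14, 1, 9, 10, 8, 4
Reachable nodes: 18 of 22 total.

18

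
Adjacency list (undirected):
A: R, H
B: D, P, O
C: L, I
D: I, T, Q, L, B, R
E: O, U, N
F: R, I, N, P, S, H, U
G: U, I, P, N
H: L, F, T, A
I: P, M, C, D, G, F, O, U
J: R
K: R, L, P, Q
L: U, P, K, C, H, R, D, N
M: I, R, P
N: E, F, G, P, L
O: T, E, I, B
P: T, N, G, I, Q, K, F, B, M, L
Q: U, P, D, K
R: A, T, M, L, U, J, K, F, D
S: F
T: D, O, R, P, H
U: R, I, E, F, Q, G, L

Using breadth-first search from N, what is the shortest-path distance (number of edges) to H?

Level 0: N
Level 1: E, F, G, L, P
Level 2: B, C, D, H, I, K, M, O, Q, R, S, T, U
Level 3: A, J
H first appears at level 2.

2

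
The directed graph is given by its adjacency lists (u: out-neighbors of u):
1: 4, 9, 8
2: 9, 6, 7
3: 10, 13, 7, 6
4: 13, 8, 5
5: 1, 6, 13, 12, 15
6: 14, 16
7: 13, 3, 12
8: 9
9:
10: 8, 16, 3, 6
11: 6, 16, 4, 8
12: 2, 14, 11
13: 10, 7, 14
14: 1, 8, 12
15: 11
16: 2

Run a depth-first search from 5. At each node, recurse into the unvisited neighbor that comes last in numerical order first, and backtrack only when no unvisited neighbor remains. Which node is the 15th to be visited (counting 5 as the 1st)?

6

Visit 5
5 → 15
15 → 11
11 → 16
16 → 2
2 → 9
2 → 7
7 → 13
13 → 14
14 → 12
14 → 8
14 → 1
1 → 4
13 → 10
10 → 6
10 → 3

Visit order: 5, 15, 11, 16, 2, 9, 7, 13, 14, 12, 8, 1, 4, 10, 6, 3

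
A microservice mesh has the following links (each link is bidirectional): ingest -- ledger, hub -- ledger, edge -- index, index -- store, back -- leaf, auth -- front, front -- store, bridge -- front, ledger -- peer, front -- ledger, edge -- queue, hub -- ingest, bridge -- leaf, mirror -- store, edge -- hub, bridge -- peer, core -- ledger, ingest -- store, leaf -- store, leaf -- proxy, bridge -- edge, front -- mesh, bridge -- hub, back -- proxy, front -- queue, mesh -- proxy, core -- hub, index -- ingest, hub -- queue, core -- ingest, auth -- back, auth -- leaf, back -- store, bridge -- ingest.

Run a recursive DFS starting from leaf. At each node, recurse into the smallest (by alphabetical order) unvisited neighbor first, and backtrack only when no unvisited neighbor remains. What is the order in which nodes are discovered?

leaf auth back proxy mesh front bridge edge hub core ingest index store mirror ledger peer queue

Visit leaf
leaf → auth
auth → back
back → proxy
proxy → mesh
mesh → front
front → bridge
bridge → edge
edge → hub
hub → core
core → ingest
ingest → index
index → store
store → mirror
ingest → ledger
ledger → peer
hub → queue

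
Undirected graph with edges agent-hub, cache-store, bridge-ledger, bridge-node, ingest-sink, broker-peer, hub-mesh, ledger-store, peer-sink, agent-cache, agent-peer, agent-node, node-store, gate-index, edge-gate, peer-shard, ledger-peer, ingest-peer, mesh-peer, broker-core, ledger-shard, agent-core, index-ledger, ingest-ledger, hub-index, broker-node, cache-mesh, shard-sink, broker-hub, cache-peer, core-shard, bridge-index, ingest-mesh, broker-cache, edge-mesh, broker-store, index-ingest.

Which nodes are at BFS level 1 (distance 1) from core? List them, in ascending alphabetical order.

Level 0: core
Level 1: agent, broker, shard
Level 2: cache, hub, ledger, node, peer, sink, store
Level 3: bridge, index, ingest, mesh
Level 4: edge, gate

agent, broker, shard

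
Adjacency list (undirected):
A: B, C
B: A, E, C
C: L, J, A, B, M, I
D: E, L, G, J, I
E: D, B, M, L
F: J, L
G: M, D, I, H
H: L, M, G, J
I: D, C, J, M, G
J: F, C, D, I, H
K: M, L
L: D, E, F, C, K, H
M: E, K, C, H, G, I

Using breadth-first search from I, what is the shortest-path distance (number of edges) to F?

2

Level 0: I
Level 1: C, D, G, J, M
Level 2: A, B, E, F, H, K, L
F first appears at level 2.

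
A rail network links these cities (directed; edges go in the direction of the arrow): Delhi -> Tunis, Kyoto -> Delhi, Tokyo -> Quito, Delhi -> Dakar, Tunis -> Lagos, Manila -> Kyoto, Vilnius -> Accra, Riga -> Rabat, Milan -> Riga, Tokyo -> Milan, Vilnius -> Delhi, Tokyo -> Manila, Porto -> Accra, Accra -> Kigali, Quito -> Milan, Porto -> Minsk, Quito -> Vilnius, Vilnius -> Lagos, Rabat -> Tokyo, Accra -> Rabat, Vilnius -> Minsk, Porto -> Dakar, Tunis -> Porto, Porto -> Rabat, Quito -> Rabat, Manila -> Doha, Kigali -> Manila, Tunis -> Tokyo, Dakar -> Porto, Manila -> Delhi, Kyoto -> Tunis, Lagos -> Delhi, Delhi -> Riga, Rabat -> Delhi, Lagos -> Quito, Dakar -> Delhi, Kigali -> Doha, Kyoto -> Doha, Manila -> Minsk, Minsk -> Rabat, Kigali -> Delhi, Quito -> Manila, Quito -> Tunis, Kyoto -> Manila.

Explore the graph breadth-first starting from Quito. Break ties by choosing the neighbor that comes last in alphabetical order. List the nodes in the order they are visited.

Visit Quito; enqueue Vilnius, Tunis, Rabat, Milan, Manila → queue [Vilnius, Tunis, Rabat, Milan, Manila]
Visit Vilnius; enqueue Minsk, Lagos, Delhi, Accra → queue [Tunis, Rabat, Milan, Manila, Minsk, Lagos, Delhi, Accra]
Visit Tunis; enqueue Tokyo, Porto → queue [Rabat, Milan, Manila, Minsk, Lagos, Delhi, Accra, Tokyo, Porto]
Visit Rabat → queue [Milan, Manila, Minsk, Lagos, Delhi, Accra, Tokyo, Porto]
Visit Milan; enqueue Riga → queue [Manila, Minsk, Lagos, Delhi, Accra, Tokyo, Porto, Riga]
Visit Manila; enqueue Kyoto, Doha → queue [Minsk, Lagos, Delhi, Accra, Tokyo, Porto, Riga, Kyoto, Doha]
Visit Minsk → queue [Lagos, Delhi, Accra, Tokyo, Porto, Riga, Kyoto, Doha]
Visit Lagos → queue [Delhi, Accra, Tokyo, Porto, Riga, Kyoto, Doha]
Visit Delhi; enqueue Dakar → queue [Accra, Tokyo, Porto, Riga, Kyoto, Doha, Dakar]
Visit Accra; enqueue Kigali → queue [Tokyo, Porto, Riga, Kyoto, Doha, Dakar, Kigali]
Visit Tokyo → queue [Porto, Riga, Kyoto, Doha, Dakar, Kigali]
Visit Porto → queue [Riga, Kyoto, Doha, Dakar, Kigali]
Visit Riga → queue [Kyoto, Doha, Dakar, Kigali]
Visit Kyoto → queue [Doha, Dakar, Kigali]
Visit Doha → queue [Dakar, Kigali]
Visit Dakar → queue [Kigali]
Visit Kigali → queue []

Quito → Vilnius → Tunis → Rabat → Milan → Manila → Minsk → Lagos → Delhi → Accra → Tokyo → Porto → Riga → Kyoto → Doha → Dakar → Kigali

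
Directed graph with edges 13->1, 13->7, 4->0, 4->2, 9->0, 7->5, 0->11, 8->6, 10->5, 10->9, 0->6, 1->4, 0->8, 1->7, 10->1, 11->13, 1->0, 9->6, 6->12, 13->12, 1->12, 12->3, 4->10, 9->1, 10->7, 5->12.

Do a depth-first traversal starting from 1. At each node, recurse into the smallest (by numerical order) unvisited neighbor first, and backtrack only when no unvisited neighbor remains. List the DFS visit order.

1, 0, 6, 12, 3, 8, 11, 13, 7, 5, 4, 2, 10, 9

Visit 1
1 → 0
0 → 6
6 → 12
12 → 3
0 → 8
0 → 11
11 → 13
13 → 7
7 → 5
1 → 4
4 → 2
4 → 10
10 → 9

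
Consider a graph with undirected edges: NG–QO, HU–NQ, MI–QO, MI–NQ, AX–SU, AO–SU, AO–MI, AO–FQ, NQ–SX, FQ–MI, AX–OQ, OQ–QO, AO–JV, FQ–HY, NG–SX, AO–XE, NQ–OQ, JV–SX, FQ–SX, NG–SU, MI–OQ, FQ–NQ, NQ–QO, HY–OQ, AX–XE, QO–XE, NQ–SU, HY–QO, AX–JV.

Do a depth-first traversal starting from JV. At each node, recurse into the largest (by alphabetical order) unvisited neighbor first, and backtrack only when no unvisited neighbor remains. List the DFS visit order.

JV -> SX -> NQ -> SU -> NG -> QO -> XE -> AX -> OQ -> MI -> FQ -> HY -> AO -> HU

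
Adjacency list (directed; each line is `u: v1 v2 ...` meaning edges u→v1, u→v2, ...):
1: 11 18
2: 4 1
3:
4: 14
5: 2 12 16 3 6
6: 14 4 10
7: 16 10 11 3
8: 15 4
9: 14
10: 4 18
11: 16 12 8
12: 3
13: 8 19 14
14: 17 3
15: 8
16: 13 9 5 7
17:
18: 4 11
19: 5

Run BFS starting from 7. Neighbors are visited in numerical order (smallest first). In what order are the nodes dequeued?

Visit 7; enqueue 3, 10, 11, 16 → queue [3, 10, 11, 16]
Visit 3 → queue [10, 11, 16]
Visit 10; enqueue 4, 18 → queue [11, 16, 4, 18]
Visit 11; enqueue 8, 12 → queue [16, 4, 18, 8, 12]
Visit 16; enqueue 5, 9, 13 → queue [4, 18, 8, 12, 5, 9, 13]
Visit 4; enqueue 14 → queue [18, 8, 12, 5, 9, 13, 14]
Visit 18 → queue [8, 12, 5, 9, 13, 14]
Visit 8; enqueue 15 → queue [12, 5, 9, 13, 14, 15]
Visit 12 → queue [5, 9, 13, 14, 15]
Visit 5; enqueue 2, 6 → queue [9, 13, 14, 15, 2, 6]
Visit 9 → queue [13, 14, 15, 2, 6]
Visit 13; enqueue 19 → queue [14, 15, 2, 6, 19]
Visit 14; enqueue 17 → queue [15, 2, 6, 19, 17]
Visit 15 → queue [2, 6, 19, 17]
Visit 2; enqueue 1 → queue [6, 19, 17, 1]
Visit 6 → queue [19, 17, 1]
Visit 19 → queue [17, 1]
Visit 17 → queue [1]
Visit 1 → queue []

7 → 3 → 10 → 11 → 16 → 4 → 18 → 8 → 12 → 5 → 9 → 13 → 14 → 15 → 2 → 6 → 19 → 17 → 1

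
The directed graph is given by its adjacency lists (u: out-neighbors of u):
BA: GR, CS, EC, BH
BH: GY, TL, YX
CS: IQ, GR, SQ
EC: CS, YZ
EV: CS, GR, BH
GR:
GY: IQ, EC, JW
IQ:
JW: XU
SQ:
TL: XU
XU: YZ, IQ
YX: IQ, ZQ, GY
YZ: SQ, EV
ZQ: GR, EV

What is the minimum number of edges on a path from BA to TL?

2

Level 0: BA
Level 1: BH, CS, EC, GR
Level 2: GY, IQ, SQ, TL, YX, YZ
Level 3: EV, JW, XU, ZQ
TL first appears at level 2.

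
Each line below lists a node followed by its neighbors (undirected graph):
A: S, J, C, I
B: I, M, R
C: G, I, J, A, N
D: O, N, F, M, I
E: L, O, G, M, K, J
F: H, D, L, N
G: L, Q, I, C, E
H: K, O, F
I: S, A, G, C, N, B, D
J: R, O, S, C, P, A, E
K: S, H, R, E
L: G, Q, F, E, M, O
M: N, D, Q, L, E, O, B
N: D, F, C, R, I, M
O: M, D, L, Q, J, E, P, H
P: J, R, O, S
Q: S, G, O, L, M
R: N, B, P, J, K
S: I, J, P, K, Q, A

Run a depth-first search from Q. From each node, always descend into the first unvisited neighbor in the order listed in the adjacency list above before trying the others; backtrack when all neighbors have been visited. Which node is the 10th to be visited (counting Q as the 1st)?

M

Visit Q
Q → S
S → I
I → A
A → J
J → R
R → N
N → D
D → O
O → M
M → L
L → G
G → C
G → E
E → K
K → H
H → F
M → B
O → P

Visit order: Q, S, I, A, J, R, N, D, O, M, L, G, C, E, K, H, F, B, P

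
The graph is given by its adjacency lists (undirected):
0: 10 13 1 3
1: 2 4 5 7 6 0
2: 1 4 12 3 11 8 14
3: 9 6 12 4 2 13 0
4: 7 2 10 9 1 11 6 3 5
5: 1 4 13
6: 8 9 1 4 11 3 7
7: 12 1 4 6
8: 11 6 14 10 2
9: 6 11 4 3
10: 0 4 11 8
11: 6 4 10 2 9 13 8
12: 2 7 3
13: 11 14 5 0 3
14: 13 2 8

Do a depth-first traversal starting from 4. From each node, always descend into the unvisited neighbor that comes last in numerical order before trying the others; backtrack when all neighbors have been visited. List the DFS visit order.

4 → 11 → 13 → 14 → 8 → 10 → 0 → 3 → 12 → 7 → 6 → 9 → 1 → 5 → 2

Visit 4
4 → 11
11 → 13
13 → 14
14 → 8
8 → 10
10 → 0
0 → 3
3 → 12
12 → 7
7 → 6
6 → 9
6 → 1
1 → 5
1 → 2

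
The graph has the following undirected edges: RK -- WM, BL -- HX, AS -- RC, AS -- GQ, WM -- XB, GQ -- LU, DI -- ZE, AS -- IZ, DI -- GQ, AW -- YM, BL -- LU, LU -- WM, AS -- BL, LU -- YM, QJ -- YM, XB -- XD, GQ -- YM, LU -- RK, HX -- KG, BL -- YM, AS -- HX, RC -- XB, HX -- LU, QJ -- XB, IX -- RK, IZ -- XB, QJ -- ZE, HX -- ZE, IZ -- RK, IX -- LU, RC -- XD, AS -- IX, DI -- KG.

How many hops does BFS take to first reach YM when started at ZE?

Level 0: ZE
Level 1: DI, HX, QJ
Level 2: AS, BL, GQ, KG, LU, XB, YM
Level 3: AW, IX, IZ, RC, RK, WM, XD
YM first appears at level 2.

2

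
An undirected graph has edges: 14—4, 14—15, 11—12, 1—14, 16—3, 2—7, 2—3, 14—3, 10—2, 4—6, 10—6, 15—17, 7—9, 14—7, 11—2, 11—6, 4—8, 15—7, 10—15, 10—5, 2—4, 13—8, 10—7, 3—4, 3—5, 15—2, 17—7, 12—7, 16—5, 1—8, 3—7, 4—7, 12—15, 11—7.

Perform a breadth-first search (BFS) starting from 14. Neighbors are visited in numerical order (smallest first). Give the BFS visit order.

Visit 14; enqueue 1, 3, 4, 7, 15 → queue [1, 3, 4, 7, 15]
Visit 1; enqueue 8 → queue [3, 4, 7, 15, 8]
Visit 3; enqueue 2, 5, 16 → queue [4, 7, 15, 8, 2, 5, 16]
Visit 4; enqueue 6 → queue [7, 15, 8, 2, 5, 16, 6]
Visit 7; enqueue 9, 10, 11, 12, 17 → queue [15, 8, 2, 5, 16, 6, 9, 10, 11, 12, 17]
Visit 15 → queue [8, 2, 5, 16, 6, 9, 10, 11, 12, 17]
Visit 8; enqueue 13 → queue [2, 5, 16, 6, 9, 10, 11, 12, 17, 13]
Visit 2 → queue [5, 16, 6, 9, 10, 11, 12, 17, 13]
Visit 5 → queue [16, 6, 9, 10, 11, 12, 17, 13]
Visit 16 → queue [6, 9, 10, 11, 12, 17, 13]
Visit 6 → queue [9, 10, 11, 12, 17, 13]
Visit 9 → queue [10, 11, 12, 17, 13]
Visit 10 → queue [11, 12, 17, 13]
Visit 11 → queue [12, 17, 13]
Visit 12 → queue [17, 13]
Visit 17 → queue [13]
Visit 13 → queue []

14, 1, 3, 4, 7, 15, 8, 2, 5, 16, 6, 9, 10, 11, 12, 17, 13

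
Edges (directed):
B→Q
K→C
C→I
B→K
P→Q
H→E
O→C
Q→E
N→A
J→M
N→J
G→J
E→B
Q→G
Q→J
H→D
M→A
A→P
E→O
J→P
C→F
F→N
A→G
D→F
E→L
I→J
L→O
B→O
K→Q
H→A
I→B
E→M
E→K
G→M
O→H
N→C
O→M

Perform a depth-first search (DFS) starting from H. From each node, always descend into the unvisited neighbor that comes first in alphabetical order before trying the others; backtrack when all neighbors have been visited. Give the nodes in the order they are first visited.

Visit H
H → A
A → G
G → J
J → M
J → P
P → Q
Q → E
E → B
B → K
K → C
C → F
F → N
C → I
B → O
E → L
H → D

H, A, G, J, M, P, Q, E, B, K, C, F, N, I, O, L, D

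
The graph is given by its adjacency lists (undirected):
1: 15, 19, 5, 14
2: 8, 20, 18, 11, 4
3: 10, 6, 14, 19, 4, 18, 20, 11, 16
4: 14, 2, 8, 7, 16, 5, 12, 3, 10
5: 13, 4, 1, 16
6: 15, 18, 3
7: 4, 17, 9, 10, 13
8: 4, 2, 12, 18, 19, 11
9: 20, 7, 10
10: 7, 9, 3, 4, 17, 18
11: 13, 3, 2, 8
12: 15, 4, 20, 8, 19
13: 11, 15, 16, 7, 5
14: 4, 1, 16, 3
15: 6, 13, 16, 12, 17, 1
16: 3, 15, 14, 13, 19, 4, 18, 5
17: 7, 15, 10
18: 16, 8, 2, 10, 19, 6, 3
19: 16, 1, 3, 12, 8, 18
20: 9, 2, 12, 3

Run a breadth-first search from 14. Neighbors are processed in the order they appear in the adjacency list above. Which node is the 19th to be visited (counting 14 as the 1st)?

17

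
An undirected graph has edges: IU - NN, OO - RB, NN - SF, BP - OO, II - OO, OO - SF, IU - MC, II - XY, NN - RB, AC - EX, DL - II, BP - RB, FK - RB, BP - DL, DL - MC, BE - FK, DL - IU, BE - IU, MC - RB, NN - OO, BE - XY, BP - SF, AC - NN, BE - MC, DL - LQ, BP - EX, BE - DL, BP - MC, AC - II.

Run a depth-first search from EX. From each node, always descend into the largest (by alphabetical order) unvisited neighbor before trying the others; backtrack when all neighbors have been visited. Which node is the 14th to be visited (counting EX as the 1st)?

Visit EX
EX → BP
BP → SF
SF → OO
OO → RB
RB → NN
NN → IU
IU → MC
MC → DL
DL → LQ
DL → II
II → XY
XY → BE
BE → FK
II → AC

Visit order: EX, BP, SF, OO, RB, NN, IU, MC, DL, LQ, II, XY, BE, FK, AC

FK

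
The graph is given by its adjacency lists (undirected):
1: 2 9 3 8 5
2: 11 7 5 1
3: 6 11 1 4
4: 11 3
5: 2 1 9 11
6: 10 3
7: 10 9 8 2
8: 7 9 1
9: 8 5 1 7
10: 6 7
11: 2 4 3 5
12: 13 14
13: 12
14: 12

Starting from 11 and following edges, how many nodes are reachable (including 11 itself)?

BFS from 11 visits: 11, 2, 3, 4, 5, 1, 7, 6, 9, 8, 10
Reachable nodes: 11 of 14 total.

11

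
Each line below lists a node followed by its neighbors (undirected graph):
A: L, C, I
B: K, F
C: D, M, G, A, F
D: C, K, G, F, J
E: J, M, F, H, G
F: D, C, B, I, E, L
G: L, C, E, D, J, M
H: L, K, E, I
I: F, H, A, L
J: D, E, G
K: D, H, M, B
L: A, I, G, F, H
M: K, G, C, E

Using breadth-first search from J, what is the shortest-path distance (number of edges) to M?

2

Level 0: J
Level 1: D, E, G
Level 2: C, F, H, K, L, M
Level 3: A, B, I
M first appears at level 2.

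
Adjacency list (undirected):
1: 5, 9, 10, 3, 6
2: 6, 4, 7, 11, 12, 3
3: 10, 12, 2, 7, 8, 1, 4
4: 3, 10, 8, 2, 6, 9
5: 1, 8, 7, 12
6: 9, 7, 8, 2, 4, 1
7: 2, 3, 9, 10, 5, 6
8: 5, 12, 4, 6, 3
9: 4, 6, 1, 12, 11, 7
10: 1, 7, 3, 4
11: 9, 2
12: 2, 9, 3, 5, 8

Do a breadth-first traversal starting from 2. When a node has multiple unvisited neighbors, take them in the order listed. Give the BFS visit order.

2 6 4 7 11 12 3 9 8 1 10 5

Visit 2; enqueue 6, 4, 7, 11, 12, 3 → queue [6, 4, 7, 11, 12, 3]
Visit 6; enqueue 9, 8, 1 → queue [4, 7, 11, 12, 3, 9, 8, 1]
Visit 4; enqueue 10 → queue [7, 11, 12, 3, 9, 8, 1, 10]
Visit 7; enqueue 5 → queue [11, 12, 3, 9, 8, 1, 10, 5]
Visit 11 → queue [12, 3, 9, 8, 1, 10, 5]
Visit 12 → queue [3, 9, 8, 1, 10, 5]
Visit 3 → queue [9, 8, 1, 10, 5]
Visit 9 → queue [8, 1, 10, 5]
Visit 8 → queue [1, 10, 5]
Visit 1 → queue [10, 5]
Visit 10 → queue [5]
Visit 5 → queue []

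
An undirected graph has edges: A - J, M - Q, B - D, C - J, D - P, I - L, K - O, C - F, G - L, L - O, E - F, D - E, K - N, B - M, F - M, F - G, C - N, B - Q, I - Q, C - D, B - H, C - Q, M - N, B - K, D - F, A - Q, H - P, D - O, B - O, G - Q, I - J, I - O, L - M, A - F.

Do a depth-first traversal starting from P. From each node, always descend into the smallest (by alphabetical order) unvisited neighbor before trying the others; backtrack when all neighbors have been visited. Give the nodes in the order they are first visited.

Visit P
P → D
D → B
B → H
B → K
K → N
N → C
C → F
F → A
A → J
J → I
I → L
L → G
G → Q
Q → M
L → O
F → E

P → D → B → H → K → N → C → F → A → J → I → L → G → Q → M → O → E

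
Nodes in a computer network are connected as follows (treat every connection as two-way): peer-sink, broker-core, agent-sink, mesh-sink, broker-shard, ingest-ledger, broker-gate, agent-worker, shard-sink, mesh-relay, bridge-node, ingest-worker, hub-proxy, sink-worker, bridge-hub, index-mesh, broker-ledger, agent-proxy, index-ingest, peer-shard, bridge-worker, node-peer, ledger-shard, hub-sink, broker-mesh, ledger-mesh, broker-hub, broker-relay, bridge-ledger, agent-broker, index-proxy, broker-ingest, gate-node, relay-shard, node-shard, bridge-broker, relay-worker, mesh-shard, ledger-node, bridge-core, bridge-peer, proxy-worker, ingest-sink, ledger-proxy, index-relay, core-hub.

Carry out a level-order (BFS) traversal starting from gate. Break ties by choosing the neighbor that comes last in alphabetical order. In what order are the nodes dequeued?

gate → node → broker → shard → peer → ledger → bridge → relay → mesh → ingest → hub → core → agent → sink → proxy → worker → index

Visit gate; enqueue node, broker → queue [node, broker]
Visit node; enqueue shard, peer, ledger, bridge → queue [broker, shard, peer, ledger, bridge]
Visit broker; enqueue relay, mesh, ingest, hub, core, agent → queue [shard, peer, ledger, bridge, relay, mesh, ingest, hub, core, agent]
Visit shard; enqueue sink → queue [peer, ledger, bridge, relay, mesh, ingest, hub, core, agent, sink]
Visit peer → queue [ledger, bridge, relay, mesh, ingest, hub, core, agent, sink]
Visit ledger; enqueue proxy → queue [bridge, relay, mesh, ingest, hub, core, agent, sink, proxy]
Visit bridge; enqueue worker → queue [relay, mesh, ingest, hub, core, agent, sink, proxy, worker]
Visit relay; enqueue index → queue [mesh, ingest, hub, core, agent, sink, proxy, worker, index]
Visit mesh → queue [ingest, hub, core, agent, sink, proxy, worker, index]
Visit ingest → queue [hub, core, agent, sink, proxy, worker, index]
Visit hub → queue [core, agent, sink, proxy, worker, index]
Visit core → queue [agent, sink, proxy, worker, index]
Visit agent → queue [sink, proxy, worker, index]
Visit sink → queue [proxy, worker, index]
Visit proxy → queue [worker, index]
Visit worker → queue [index]
Visit index → queue []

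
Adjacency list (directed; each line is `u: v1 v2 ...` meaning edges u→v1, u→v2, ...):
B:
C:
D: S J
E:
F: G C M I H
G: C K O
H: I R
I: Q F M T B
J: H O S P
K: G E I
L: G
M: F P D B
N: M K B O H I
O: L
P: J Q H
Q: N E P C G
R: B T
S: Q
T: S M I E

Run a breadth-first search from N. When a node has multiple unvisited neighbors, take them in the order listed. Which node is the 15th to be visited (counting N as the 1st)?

Q

Visit N; enqueue M, K, B, O, H, I → queue [M, K, B, O, H, I]
Visit M; enqueue F, P, D → queue [K, B, O, H, I, F, P, D]
Visit K; enqueue G, E → queue [B, O, H, I, F, P, D, G, E]
Visit B → queue [O, H, I, F, P, D, G, E]
Visit O; enqueue L → queue [H, I, F, P, D, G, E, L]
Visit H; enqueue R → queue [I, F, P, D, G, E, L, R]
Visit I; enqueue Q, T → queue [F, P, D, G, E, L, R, Q, T]
Visit F; enqueue C → queue [P, D, G, E, L, R, Q, T, C]
Visit P; enqueue J → queue [D, G, E, L, R, Q, T, C, J]
Visit D; enqueue S → queue [G, E, L, R, Q, T, C, J, S]
Visit G → queue [E, L, R, Q, T, C, J, S]
Visit E → queue [L, R, Q, T, C, J, S]
Visit L → queue [R, Q, T, C, J, S]
Visit R → queue [Q, T, C, J, S]
Visit Q → queue [T, C, J, S]
Visit T → queue [C, J, S]
Visit C → queue [J, S]
Visit J → queue [S]
Visit S → queue []

Visit order: N, M, K, B, O, H, I, F, P, D, G, E, L, R, Q, T, C, J, S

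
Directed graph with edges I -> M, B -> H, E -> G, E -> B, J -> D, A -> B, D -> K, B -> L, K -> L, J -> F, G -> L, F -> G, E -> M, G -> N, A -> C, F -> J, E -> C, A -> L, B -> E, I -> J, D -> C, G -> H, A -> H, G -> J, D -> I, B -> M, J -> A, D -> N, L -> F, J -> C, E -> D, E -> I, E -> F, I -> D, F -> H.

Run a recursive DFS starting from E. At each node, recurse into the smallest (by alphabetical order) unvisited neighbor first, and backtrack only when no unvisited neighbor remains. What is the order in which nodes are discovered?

E, B, H, L, F, G, J, A, C, D, I, M, K, N

Visit E
E → B
B → H
B → L
L → F
F → G
G → J
J → A
A → C
J → D
D → I
I → M
D → K
D → N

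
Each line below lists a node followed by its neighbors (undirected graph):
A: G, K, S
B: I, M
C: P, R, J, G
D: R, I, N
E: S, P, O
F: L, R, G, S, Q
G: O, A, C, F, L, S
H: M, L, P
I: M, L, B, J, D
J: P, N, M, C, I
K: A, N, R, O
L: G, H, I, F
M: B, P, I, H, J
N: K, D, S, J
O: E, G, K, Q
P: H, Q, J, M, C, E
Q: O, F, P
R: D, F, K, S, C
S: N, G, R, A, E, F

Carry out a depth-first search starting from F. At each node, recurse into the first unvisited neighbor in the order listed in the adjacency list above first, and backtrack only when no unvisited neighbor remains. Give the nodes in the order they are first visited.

Visit F
F → L
L → G
G → O
O → E
E → S
S → N
N → K
K → A
K → R
R → D
D → I
I → M
M → B
M → P
P → H
P → Q
P → J
J → C

F, L, G, O, E, S, N, K, A, R, D, I, M, B, P, H, Q, J, C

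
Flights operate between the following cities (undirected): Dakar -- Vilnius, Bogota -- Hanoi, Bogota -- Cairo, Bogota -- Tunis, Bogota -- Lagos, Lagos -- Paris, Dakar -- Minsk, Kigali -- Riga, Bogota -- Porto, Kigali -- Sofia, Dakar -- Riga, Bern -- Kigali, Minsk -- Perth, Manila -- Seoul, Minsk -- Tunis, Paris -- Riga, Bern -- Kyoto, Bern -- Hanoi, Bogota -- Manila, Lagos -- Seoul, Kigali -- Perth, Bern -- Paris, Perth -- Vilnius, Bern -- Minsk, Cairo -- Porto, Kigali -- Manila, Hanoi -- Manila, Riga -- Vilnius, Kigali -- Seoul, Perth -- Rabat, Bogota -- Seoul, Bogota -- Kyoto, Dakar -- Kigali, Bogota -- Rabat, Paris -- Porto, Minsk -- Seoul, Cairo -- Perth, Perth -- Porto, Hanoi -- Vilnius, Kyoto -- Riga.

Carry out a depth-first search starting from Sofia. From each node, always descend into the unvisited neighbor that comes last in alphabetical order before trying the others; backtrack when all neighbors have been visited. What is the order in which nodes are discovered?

Sofia, Kigali, Seoul, Minsk, Tunis, Bogota, Rabat, Perth, Vilnius, Riga, Paris, Porto, Cairo, Lagos, Bern, Kyoto, Hanoi, Manila, Dakar

Visit Sofia
Sofia → Kigali
Kigali → Seoul
Seoul → Minsk
Minsk → Tunis
Tunis → Bogota
Bogota → Rabat
Rabat → Perth
Perth → Vilnius
Vilnius → Riga
Riga → Paris
Paris → Porto
Porto → Cairo
Paris → Lagos
Paris → Bern
Bern → Kyoto
Bern → Hanoi
Hanoi → Manila
Riga → Dakar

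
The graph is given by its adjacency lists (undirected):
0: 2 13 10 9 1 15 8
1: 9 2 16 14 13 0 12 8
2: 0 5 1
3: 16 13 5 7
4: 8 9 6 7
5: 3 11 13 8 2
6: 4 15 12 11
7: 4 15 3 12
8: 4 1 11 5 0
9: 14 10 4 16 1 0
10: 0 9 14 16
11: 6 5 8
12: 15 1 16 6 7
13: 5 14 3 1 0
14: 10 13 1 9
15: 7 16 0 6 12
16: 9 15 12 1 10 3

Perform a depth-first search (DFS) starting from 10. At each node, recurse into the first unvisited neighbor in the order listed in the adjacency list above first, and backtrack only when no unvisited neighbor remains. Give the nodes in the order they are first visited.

Visit 10
10 → 0
0 → 2
2 → 5
5 → 3
3 → 16
16 → 9
9 → 14
14 → 13
13 → 1
1 → 12
12 → 15
15 → 7
7 → 4
4 → 8
8 → 11
11 → 6

10 0 2 5 3 16 9 14 13 1 12 15 7 4 8 11 6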